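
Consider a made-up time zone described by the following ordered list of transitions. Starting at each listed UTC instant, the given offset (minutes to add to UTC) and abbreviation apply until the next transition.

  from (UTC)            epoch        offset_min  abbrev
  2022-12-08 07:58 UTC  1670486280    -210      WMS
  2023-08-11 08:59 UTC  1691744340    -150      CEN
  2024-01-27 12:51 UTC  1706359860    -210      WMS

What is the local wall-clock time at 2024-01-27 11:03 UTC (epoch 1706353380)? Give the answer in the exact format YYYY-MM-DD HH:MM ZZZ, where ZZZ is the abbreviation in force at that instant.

Query: 2024-01-27 11:03 UTC
Rule 2/3 (CEN, -02:30): 2023-08-11 08:59 UTC ≤ query < 2024-01-27 12:51 UTC
11·60 + 3 - 150 = 513 min
513 = 0·1440 + 513; 513 = 8·60 + 33 → 08:33, same day
→ 2024-01-27 08:33 CEN

2024-01-27 08:33 CEN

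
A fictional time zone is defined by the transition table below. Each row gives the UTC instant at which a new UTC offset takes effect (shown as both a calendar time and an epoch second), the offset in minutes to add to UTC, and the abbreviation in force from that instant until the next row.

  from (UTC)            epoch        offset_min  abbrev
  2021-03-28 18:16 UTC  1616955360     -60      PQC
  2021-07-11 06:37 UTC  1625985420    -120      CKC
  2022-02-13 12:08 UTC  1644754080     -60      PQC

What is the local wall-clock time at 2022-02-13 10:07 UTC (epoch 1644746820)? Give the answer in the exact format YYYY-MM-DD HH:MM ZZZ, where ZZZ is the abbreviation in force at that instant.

2022-02-13 08:07 CKC

Query: 2022-02-13 10:07 UTC
Rule 2/3 (CKC, -02:00): 2021-07-11 06:37 UTC ≤ query < 2022-02-13 12:08 UTC
10·60 + 7 - 120 = 487 min
487 = 0·1440 + 487; 487 = 8·60 + 7 → 08:07, same day
→ 2022-02-13 08:07 CKC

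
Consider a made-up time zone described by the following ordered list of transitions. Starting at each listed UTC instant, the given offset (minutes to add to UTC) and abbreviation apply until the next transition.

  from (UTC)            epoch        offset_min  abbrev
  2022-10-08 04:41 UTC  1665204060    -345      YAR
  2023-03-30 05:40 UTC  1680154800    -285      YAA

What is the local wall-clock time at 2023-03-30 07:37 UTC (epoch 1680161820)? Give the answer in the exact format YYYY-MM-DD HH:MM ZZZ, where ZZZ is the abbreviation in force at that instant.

Query: 2023-03-30 07:37 UTC
Rule 2/2 (YAA, -04:45): 2023-03-30 05:40 UTC ≤ query < +∞
7·60 + 37 - 285 = 172 min
172 = 0·1440 + 172; 172 = 2·60 + 52 → 02:52, same day
→ 2023-03-30 02:52 YAA

2023-03-30 02:52 YAA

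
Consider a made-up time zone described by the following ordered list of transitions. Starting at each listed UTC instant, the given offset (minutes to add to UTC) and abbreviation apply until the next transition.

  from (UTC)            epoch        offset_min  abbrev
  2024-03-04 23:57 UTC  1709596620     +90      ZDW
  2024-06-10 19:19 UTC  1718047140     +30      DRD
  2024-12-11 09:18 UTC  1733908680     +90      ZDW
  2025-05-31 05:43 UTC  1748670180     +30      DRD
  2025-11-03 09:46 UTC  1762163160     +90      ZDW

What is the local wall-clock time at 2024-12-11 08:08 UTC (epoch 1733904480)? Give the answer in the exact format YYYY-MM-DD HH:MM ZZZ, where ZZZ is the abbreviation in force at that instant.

2024-12-11 08:38 DRD

Query: 2024-12-11 08:08 UTC
Rule 2/5 (DRD, +00:30): 2024-06-10 19:19 UTC ≤ query < 2024-12-11 09:18 UTC
8·60 + 8 + 30 = 518 min
518 = 0·1440 + 518; 518 = 8·60 + 38 → 08:38, same day
→ 2024-12-11 08:38 DRD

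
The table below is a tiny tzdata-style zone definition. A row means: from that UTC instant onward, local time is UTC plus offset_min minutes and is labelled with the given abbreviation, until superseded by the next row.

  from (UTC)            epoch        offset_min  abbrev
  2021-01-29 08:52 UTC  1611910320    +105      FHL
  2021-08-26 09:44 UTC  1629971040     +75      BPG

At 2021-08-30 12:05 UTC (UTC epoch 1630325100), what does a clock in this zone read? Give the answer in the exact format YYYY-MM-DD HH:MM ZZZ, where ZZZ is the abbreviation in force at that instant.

2021-08-30 13:20 BPG

Query: 2021-08-30 12:05 UTC
Rule 2/2 (BPG, +01:15): 2021-08-26 09:44 UTC ≤ query < +∞
12·60 + 5 + 75 = 800 min
800 = 0·1440 + 800; 800 = 13·60 + 20 → 13:20, same day
→ 2021-08-30 13:20 BPG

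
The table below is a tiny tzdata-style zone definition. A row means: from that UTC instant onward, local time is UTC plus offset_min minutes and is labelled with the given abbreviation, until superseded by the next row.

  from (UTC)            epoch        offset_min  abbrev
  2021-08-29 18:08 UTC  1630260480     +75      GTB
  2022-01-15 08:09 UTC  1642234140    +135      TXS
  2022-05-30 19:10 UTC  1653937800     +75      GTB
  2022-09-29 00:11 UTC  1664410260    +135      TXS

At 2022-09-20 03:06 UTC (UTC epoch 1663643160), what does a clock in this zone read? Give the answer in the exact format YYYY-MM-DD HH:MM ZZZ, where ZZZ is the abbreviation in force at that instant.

Query: 2022-09-20 03:06 UTC
Rule 3/4 (GTB, +01:15): 2022-05-30 19:10 UTC ≤ query < 2022-09-29 00:11 UTC
3·60 + 6 + 75 = 261 min
261 = 0·1440 + 261; 261 = 4·60 + 21 → 04:21, same day
→ 2022-09-20 04:21 GTB

2022-09-20 04:21 GTB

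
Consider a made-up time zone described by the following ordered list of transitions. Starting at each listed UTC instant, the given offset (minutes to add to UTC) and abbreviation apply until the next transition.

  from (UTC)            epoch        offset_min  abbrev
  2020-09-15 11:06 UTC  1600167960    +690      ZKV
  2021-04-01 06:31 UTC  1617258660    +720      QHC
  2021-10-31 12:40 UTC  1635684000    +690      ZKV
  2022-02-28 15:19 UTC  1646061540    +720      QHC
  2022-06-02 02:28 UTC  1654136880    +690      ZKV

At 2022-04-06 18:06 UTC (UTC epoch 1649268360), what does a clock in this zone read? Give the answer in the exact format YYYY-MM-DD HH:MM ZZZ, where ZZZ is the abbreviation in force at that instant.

Query: 2022-04-06 18:06 UTC
Rule 4/5 (QHC, +12:00): 2022-02-28 15:19 UTC ≤ query < 2022-06-02 02:28 UTC
18·60 + 6 + 720 = 1806 min
1806 = 1·1440 + 366; 366 = 6·60 + 6 → 06:06, 2022-04-06 + 1 day = 2022-04-07
→ 2022-04-07 06:06 QHC

2022-04-07 06:06 QHC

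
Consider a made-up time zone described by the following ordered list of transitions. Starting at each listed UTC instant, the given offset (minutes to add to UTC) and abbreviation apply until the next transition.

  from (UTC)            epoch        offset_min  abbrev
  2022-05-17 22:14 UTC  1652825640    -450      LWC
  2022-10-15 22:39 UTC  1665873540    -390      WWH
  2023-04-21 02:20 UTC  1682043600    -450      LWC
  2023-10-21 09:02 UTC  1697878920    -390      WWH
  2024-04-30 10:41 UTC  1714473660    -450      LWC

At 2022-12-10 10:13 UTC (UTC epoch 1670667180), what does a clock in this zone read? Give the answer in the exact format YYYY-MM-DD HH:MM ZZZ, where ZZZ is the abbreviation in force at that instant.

Query: 2022-12-10 10:13 UTC
Rule 2/5 (WWH, -06:30): 2022-10-15 22:39 UTC ≤ query < 2023-04-21 02:20 UTC
10·60 + 13 - 390 = 223 min
223 = 0·1440 + 223; 223 = 3·60 + 43 → 03:43, same day
→ 2022-12-10 03:43 WWH

2022-12-10 03:43 WWH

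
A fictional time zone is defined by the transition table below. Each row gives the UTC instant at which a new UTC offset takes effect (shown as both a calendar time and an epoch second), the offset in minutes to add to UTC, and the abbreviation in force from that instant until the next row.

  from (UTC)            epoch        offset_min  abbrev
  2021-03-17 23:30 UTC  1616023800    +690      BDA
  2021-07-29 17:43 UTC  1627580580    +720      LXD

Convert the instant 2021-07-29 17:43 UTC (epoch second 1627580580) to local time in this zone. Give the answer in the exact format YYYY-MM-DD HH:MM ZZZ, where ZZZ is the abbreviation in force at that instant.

Query: 2021-07-29 17:43 UTC
Rule 2/2 (LXD, +12:00): 2021-07-29 17:43 UTC ≤ query < +∞
17·60 + 43 + 720 = 1783 min
1783 = 1·1440 + 343; 343 = 5·60 + 43 → 05:43, 2021-07-29 + 1 day = 2021-07-30
→ 2021-07-30 05:43 LXD

2021-07-30 05:43 LXD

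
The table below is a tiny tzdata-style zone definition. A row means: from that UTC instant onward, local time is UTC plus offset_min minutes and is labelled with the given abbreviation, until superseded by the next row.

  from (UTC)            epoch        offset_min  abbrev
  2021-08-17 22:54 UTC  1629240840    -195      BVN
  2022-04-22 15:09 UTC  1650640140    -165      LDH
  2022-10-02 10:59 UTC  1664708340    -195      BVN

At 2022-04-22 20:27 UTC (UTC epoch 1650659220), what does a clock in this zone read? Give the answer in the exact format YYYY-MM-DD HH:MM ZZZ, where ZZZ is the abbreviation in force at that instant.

Query: 2022-04-22 20:27 UTC
Rule 2/3 (LDH, -02:45): 2022-04-22 15:09 UTC ≤ query < 2022-10-02 10:59 UTC
20·60 + 27 - 165 = 1062 min
1062 = 0·1440 + 1062; 1062 = 17·60 + 42 → 17:42, same day
→ 2022-04-22 17:42 LDH

2022-04-22 17:42 LDH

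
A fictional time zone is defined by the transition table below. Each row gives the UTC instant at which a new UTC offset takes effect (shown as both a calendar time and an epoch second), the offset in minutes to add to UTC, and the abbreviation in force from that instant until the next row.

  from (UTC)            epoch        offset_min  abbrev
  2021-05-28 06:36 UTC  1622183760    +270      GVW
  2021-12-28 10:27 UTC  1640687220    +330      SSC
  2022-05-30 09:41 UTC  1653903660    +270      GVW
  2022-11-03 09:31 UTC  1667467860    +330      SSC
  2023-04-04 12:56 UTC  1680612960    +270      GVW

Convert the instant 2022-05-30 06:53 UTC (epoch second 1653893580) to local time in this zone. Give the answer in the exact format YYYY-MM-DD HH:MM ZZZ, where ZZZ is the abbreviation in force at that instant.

2022-05-30 12:23 SSC

Query: 2022-05-30 06:53 UTC
Rule 2/5 (SSC, +05:30): 2021-12-28 10:27 UTC ≤ query < 2022-05-30 09:41 UTC
6·60 + 53 + 330 = 743 min
743 = 0·1440 + 743; 743 = 12·60 + 23 → 12:23, same day
→ 2022-05-30 12:23 SSC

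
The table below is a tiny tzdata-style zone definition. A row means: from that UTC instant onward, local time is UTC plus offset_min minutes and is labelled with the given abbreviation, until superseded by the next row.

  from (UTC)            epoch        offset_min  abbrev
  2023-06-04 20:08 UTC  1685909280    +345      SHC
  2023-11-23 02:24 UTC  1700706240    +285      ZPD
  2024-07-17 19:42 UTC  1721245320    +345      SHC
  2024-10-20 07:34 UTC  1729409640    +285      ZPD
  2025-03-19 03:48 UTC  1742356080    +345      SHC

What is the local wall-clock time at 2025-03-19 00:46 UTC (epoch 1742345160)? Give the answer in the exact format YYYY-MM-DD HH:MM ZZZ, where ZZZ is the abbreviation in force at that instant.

2025-03-19 05:31 ZPD

Query: 2025-03-19 00:46 UTC
Rule 4/5 (ZPD, +04:45): 2024-10-20 07:34 UTC ≤ query < 2025-03-19 03:48 UTC
0·60 + 46 + 285 = 331 min
331 = 0·1440 + 331; 331 = 5·60 + 31 → 05:31, same day
→ 2025-03-19 05:31 ZPD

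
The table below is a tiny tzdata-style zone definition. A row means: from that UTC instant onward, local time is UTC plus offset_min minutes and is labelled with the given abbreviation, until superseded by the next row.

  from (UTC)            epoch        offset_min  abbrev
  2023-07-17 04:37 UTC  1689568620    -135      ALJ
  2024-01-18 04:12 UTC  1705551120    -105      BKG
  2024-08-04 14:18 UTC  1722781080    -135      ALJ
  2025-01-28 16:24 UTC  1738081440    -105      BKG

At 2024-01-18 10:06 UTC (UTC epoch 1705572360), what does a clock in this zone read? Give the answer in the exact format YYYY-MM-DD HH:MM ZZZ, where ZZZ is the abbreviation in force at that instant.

Query: 2024-01-18 10:06 UTC
Rule 2/4 (BKG, -01:45): 2024-01-18 04:12 UTC ≤ query < 2024-08-04 14:18 UTC
10·60 + 6 - 105 = 501 min
501 = 0·1440 + 501; 501 = 8·60 + 21 → 08:21, same day
→ 2024-01-18 08:21 BKG

2024-01-18 08:21 BKG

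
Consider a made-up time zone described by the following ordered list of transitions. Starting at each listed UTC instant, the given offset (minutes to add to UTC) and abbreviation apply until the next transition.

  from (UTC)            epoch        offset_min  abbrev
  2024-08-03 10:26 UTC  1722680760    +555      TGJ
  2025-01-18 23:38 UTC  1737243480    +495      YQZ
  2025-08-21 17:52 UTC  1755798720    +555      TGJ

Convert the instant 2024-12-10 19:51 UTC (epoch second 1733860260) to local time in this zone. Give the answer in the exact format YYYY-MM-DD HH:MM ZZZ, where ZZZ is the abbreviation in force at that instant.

Query: 2024-12-10 19:51 UTC
Rule 1/3 (TGJ, +09:15): 2024-08-03 10:26 UTC ≤ query < 2025-01-18 23:38 UTC
19·60 + 51 + 555 = 1746 min
1746 = 1·1440 + 306; 306 = 5·60 + 6 → 05:06, 2024-12-10 + 1 day = 2024-12-11
→ 2024-12-11 05:06 TGJ

2024-12-11 05:06 TGJ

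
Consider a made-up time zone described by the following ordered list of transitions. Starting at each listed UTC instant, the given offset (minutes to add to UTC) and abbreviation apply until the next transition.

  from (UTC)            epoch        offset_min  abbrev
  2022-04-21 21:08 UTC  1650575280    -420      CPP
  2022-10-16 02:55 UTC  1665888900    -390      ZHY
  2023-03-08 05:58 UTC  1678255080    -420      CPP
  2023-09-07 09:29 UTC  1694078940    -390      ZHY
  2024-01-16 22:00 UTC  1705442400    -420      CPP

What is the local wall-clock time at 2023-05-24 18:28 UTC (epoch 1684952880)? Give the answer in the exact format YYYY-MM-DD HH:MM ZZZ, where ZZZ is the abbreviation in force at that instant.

2023-05-24 11:28 CPP

Query: 2023-05-24 18:28 UTC
Rule 3/5 (CPP, -07:00): 2023-03-08 05:58 UTC ≤ query < 2023-09-07 09:29 UTC
18·60 + 28 - 420 = 688 min
688 = 0·1440 + 688; 688 = 11·60 + 28 → 11:28, same day
→ 2023-05-24 11:28 CPP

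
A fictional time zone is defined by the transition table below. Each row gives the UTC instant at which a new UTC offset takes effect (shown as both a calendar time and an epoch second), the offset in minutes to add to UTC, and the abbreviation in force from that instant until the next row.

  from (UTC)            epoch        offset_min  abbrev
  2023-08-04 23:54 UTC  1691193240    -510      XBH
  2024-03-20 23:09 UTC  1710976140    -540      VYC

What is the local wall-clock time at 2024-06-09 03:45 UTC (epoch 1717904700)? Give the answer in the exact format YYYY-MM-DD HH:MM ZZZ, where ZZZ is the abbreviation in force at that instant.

2024-06-08 18:45 VYC

Query: 2024-06-09 03:45 UTC
Rule 2/2 (VYC, -09:00): 2024-03-20 23:09 UTC ≤ query < +∞
3·60 + 45 - 540 = -315 min
-315 = -1·1440 + 1125; 1125 = 18·60 + 45 → 18:45, 2024-06-09 - 1 day = 2024-06-08
→ 2024-06-08 18:45 VYC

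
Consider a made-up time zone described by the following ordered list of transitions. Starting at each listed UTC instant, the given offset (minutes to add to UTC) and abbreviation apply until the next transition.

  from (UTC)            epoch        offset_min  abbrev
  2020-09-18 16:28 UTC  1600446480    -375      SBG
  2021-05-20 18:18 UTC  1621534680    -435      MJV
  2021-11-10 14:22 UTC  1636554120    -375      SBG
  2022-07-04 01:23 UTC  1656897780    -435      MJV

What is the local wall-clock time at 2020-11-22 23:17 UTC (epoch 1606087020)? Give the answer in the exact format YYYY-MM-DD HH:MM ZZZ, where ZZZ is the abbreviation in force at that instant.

2020-11-22 17:02 SBG

Query: 2020-11-22 23:17 UTC
Rule 1/4 (SBG, -06:15): 2020-09-18 16:28 UTC ≤ query < 2021-05-20 18:18 UTC
23·60 + 17 - 375 = 1022 min
1022 = 0·1440 + 1022; 1022 = 17·60 + 2 → 17:02, same day
→ 2020-11-22 17:02 SBG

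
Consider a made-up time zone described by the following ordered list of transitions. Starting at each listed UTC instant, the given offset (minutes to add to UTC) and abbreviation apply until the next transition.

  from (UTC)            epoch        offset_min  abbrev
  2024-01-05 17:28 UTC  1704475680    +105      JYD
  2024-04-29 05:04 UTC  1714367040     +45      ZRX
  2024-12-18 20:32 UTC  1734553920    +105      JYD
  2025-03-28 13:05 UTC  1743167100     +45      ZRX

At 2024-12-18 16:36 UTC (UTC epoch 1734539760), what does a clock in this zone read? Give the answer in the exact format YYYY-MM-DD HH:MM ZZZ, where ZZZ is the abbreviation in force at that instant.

2024-12-18 17:21 ZRX

Query: 2024-12-18 16:36 UTC
Rule 2/4 (ZRX, +00:45): 2024-04-29 05:04 UTC ≤ query < 2024-12-18 20:32 UTC
16·60 + 36 + 45 = 1041 min
1041 = 0·1440 + 1041; 1041 = 17·60 + 21 → 17:21, same day
→ 2024-12-18 17:21 ZRX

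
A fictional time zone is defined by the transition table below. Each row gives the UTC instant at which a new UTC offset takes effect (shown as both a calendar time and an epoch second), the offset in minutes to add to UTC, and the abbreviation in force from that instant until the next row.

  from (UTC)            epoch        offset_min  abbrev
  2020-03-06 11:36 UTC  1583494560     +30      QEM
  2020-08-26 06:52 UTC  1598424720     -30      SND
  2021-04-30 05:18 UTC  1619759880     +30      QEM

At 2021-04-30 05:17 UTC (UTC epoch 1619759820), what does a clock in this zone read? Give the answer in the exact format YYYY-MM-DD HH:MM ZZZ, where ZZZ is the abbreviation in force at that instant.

Query: 2021-04-30 05:17 UTC
Rule 2/3 (SND, -00:30): 2020-08-26 06:52 UTC ≤ query < 2021-04-30 05:18 UTC
5·60 + 17 - 30 = 287 min
287 = 0·1440 + 287; 287 = 4·60 + 47 → 04:47, same day
→ 2021-04-30 04:47 SND

2021-04-30 04:47 SND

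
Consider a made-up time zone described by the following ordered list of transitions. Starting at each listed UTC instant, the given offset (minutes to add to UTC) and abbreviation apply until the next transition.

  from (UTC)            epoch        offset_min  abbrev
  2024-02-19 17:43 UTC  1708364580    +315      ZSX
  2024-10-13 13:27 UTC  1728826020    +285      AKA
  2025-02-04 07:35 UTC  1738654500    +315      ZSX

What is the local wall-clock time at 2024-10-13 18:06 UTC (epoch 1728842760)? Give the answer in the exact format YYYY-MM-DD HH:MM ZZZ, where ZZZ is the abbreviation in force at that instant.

2024-10-13 22:51 AKA

Query: 2024-10-13 18:06 UTC
Rule 2/3 (AKA, +04:45): 2024-10-13 13:27 UTC ≤ query < 2025-02-04 07:35 UTC
18·60 + 6 + 285 = 1371 min
1371 = 0·1440 + 1371; 1371 = 22·60 + 51 → 22:51, same day
→ 2024-10-13 22:51 AKA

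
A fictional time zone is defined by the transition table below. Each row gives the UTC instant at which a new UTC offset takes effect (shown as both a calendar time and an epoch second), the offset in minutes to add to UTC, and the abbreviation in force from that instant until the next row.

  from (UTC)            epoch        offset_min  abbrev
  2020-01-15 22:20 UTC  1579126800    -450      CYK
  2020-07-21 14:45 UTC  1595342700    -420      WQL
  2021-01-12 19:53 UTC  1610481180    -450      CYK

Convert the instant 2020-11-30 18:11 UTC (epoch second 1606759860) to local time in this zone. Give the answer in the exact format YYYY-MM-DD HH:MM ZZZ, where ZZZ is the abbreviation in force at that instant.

Query: 2020-11-30 18:11 UTC
Rule 2/3 (WQL, -07:00): 2020-07-21 14:45 UTC ≤ query < 2021-01-12 19:53 UTC
18·60 + 11 - 420 = 671 min
671 = 0·1440 + 671; 671 = 11·60 + 11 → 11:11, same day
→ 2020-11-30 11:11 WQL

2020-11-30 11:11 WQL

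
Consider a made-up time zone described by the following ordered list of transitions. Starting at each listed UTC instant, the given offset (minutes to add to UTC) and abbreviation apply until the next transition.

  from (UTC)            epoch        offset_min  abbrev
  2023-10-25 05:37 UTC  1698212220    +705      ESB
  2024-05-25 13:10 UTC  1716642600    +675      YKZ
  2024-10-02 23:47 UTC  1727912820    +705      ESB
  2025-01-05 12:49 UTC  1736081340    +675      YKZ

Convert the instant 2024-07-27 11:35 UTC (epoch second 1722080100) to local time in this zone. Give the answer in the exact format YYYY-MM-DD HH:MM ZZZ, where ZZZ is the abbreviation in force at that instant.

Query: 2024-07-27 11:35 UTC
Rule 2/4 (YKZ, +11:15): 2024-05-25 13:10 UTC ≤ query < 2024-10-02 23:47 UTC
11·60 + 35 + 675 = 1370 min
1370 = 0·1440 + 1370; 1370 = 22·60 + 50 → 22:50, same day
→ 2024-07-27 22:50 YKZ

2024-07-27 22:50 YKZ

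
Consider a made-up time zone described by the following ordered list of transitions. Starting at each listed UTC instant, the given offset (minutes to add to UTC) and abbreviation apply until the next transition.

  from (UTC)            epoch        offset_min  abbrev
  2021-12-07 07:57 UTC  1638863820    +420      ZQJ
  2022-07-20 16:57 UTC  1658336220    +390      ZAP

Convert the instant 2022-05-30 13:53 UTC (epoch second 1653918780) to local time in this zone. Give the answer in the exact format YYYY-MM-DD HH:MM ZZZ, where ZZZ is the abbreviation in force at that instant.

2022-05-30 20:53 ZQJ

Query: 2022-05-30 13:53 UTC
Rule 1/2 (ZQJ, +07:00): 2021-12-07 07:57 UTC ≤ query < 2022-07-20 16:57 UTC
13·60 + 53 + 420 = 1253 min
1253 = 0·1440 + 1253; 1253 = 20·60 + 53 → 20:53, same day
→ 2022-05-30 20:53 ZQJ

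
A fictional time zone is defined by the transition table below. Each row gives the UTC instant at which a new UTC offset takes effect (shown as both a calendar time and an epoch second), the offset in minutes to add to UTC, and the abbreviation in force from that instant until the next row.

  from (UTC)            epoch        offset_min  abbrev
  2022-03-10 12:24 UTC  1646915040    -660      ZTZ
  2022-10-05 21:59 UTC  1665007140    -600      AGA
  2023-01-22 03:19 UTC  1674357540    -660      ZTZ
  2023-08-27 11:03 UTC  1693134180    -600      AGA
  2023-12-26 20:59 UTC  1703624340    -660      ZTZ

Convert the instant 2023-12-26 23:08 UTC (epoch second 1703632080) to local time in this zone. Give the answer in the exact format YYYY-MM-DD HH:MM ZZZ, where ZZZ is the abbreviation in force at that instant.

2023-12-26 12:08 ZTZ

Query: 2023-12-26 23:08 UTC
Rule 5/5 (ZTZ, -11:00): 2023-12-26 20:59 UTC ≤ query < +∞
23·60 + 8 - 660 = 728 min
728 = 0·1440 + 728; 728 = 12·60 + 8 → 12:08, same day
→ 2023-12-26 12:08 ZTZ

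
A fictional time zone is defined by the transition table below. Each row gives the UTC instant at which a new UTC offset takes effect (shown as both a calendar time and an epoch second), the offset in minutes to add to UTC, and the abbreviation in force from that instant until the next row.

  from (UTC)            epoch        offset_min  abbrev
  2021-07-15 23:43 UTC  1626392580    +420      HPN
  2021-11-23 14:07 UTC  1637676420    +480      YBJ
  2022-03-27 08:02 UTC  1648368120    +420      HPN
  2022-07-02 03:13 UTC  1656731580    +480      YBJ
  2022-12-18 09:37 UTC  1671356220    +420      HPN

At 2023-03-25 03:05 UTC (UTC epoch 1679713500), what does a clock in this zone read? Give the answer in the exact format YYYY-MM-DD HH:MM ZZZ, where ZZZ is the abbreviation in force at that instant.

Query: 2023-03-25 03:05 UTC
Rule 5/5 (HPN, +07:00): 2022-12-18 09:37 UTC ≤ query < +∞
3·60 + 5 + 420 = 605 min
605 = 0·1440 + 605; 605 = 10·60 + 5 → 10:05, same day
→ 2023-03-25 10:05 HPN

2023-03-25 10:05 HPN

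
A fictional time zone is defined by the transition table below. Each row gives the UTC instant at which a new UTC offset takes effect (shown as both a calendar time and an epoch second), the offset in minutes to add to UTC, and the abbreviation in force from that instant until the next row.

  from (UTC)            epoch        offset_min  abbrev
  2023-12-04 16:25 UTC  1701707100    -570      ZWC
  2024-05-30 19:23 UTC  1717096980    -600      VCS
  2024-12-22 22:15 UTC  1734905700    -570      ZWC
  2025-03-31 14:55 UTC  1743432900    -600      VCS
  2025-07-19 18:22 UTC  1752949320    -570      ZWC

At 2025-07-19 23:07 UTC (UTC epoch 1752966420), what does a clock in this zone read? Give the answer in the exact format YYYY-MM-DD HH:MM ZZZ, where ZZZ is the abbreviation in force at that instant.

2025-07-19 13:37 ZWC

Query: 2025-07-19 23:07 UTC
Rule 5/5 (ZWC, -09:30): 2025-07-19 18:22 UTC ≤ query < +∞
23·60 + 7 - 570 = 817 min
817 = 0·1440 + 817; 817 = 13·60 + 37 → 13:37, same day
→ 2025-07-19 13:37 ZWC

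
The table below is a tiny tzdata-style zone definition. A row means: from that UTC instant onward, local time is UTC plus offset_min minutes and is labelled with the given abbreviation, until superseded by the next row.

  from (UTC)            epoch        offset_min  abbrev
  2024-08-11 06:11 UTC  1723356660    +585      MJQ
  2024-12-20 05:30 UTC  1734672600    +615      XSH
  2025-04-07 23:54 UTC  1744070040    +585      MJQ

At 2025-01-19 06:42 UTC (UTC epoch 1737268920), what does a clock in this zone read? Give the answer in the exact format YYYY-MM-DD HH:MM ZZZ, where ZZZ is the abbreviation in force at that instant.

2025-01-19 16:57 XSH

Query: 2025-01-19 06:42 UTC
Rule 2/3 (XSH, +10:15): 2024-12-20 05:30 UTC ≤ query < 2025-04-07 23:54 UTC
6·60 + 42 + 615 = 1017 min
1017 = 0·1440 + 1017; 1017 = 16·60 + 57 → 16:57, same day
→ 2025-01-19 16:57 XSH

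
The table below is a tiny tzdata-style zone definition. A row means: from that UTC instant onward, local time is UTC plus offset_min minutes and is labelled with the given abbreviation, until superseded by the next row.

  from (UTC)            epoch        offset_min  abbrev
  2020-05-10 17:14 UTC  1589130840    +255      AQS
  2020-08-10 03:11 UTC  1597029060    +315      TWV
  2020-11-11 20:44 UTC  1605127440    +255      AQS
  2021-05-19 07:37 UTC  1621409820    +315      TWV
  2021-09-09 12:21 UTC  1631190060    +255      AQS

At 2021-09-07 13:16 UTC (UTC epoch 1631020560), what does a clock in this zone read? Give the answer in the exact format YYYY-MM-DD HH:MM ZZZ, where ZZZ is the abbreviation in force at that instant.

2021-09-07 18:31 TWV

Query: 2021-09-07 13:16 UTC
Rule 4/5 (TWV, +05:15): 2021-05-19 07:37 UTC ≤ query < 2021-09-09 12:21 UTC
13·60 + 16 + 315 = 1111 min
1111 = 0·1440 + 1111; 1111 = 18·60 + 31 → 18:31, same day
→ 2021-09-07 18:31 TWV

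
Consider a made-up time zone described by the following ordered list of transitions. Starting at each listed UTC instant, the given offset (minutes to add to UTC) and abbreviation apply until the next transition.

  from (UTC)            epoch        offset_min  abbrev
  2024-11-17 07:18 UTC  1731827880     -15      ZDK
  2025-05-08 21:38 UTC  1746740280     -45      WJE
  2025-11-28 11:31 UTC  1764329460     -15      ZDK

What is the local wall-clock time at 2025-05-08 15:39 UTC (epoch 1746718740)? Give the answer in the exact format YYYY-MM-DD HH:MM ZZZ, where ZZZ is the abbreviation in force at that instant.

Query: 2025-05-08 15:39 UTC
Rule 1/3 (ZDK, -00:15): 2024-11-17 07:18 UTC ≤ query < 2025-05-08 21:38 UTC
15·60 + 39 - 15 = 924 min
924 = 0·1440 + 924; 924 = 15·60 + 24 → 15:24, same day
→ 2025-05-08 15:24 ZDK

2025-05-08 15:24 ZDK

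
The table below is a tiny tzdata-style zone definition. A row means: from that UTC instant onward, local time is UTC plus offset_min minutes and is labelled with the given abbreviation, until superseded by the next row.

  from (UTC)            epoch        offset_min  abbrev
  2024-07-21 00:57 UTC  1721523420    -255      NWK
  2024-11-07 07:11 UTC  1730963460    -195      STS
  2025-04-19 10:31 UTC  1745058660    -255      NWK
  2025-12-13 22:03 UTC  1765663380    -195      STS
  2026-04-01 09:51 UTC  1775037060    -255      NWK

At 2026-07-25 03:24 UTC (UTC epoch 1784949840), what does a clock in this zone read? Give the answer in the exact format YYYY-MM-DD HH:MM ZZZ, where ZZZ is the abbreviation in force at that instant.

2026-07-24 23:09 NWK

Query: 2026-07-25 03:24 UTC
Rule 5/5 (NWK, -04:15): 2026-04-01 09:51 UTC ≤ query < +∞
3·60 + 24 - 255 = -51 min
-51 = -1·1440 + 1389; 1389 = 23·60 + 9 → 23:09, 2026-07-25 - 1 day = 2026-07-24
→ 2026-07-24 23:09 NWK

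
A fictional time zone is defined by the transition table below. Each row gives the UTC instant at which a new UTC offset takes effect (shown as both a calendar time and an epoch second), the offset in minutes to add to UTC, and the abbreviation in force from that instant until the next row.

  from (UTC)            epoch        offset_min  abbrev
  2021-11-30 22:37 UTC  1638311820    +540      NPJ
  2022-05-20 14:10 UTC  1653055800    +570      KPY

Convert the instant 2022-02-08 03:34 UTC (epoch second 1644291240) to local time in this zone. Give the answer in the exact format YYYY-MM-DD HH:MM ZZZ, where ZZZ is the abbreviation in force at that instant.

2022-02-08 12:34 NPJ

Query: 2022-02-08 03:34 UTC
Rule 1/2 (NPJ, +09:00): 2021-11-30 22:37 UTC ≤ query < 2022-05-20 14:10 UTC
3·60 + 34 + 540 = 754 min
754 = 0·1440 + 754; 754 = 12·60 + 34 → 12:34, same day
→ 2022-02-08 12:34 NPJ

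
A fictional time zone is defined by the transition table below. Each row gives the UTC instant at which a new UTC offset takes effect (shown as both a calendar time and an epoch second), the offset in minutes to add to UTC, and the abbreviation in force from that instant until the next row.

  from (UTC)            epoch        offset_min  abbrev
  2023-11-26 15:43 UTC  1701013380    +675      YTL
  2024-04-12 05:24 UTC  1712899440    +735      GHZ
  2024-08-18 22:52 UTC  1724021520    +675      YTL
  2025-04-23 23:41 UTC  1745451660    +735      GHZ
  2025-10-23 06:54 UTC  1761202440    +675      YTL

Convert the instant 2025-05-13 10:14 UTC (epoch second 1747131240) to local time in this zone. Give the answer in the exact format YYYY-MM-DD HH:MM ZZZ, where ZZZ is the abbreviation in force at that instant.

Query: 2025-05-13 10:14 UTC
Rule 4/5 (GHZ, +12:15): 2025-04-23 23:41 UTC ≤ query < 2025-10-23 06:54 UTC
10·60 + 14 + 735 = 1349 min
1349 = 0·1440 + 1349; 1349 = 22·60 + 29 → 22:29, same day
→ 2025-05-13 22:29 GHZ

2025-05-13 22:29 GHZ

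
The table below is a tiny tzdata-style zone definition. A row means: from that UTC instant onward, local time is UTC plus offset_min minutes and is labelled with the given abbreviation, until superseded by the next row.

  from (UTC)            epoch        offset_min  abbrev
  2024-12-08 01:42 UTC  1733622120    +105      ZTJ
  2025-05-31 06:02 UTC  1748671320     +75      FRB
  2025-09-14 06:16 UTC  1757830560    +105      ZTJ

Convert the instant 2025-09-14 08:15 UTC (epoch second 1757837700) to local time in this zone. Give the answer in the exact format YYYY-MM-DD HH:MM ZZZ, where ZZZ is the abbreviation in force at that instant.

Query: 2025-09-14 08:15 UTC
Rule 3/3 (ZTJ, +01:45): 2025-09-14 06:16 UTC ≤ query < +∞
8·60 + 15 + 105 = 600 min
600 = 0·1440 + 600; 600 = 10·60 + 0 → 10:00, same day
→ 2025-09-14 10:00 ZTJ

2025-09-14 10:00 ZTJ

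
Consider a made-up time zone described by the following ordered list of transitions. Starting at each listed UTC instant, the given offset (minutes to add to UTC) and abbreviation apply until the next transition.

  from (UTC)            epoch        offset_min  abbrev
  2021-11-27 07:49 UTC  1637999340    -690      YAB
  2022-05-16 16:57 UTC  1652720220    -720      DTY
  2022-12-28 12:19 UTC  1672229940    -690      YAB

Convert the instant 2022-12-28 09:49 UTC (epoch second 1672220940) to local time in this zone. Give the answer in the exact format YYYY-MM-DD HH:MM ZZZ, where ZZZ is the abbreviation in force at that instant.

2022-12-27 21:49 DTY

Query: 2022-12-28 09:49 UTC
Rule 2/3 (DTY, -12:00): 2022-05-16 16:57 UTC ≤ query < 2022-12-28 12:19 UTC
9·60 + 49 - 720 = -131 min
-131 = -1·1440 + 1309; 1309 = 21·60 + 49 → 21:49, 2022-12-28 - 1 day = 2022-12-27
→ 2022-12-27 21:49 DTY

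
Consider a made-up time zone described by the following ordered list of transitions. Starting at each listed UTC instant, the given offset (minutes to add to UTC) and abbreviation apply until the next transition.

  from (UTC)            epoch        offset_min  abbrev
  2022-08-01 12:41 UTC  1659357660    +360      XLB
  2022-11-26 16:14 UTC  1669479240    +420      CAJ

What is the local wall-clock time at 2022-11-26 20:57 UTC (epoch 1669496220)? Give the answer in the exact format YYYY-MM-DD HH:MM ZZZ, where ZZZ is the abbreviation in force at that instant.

Query: 2022-11-26 20:57 UTC
Rule 2/2 (CAJ, +07:00): 2022-11-26 16:14 UTC ≤ query < +∞
20·60 + 57 + 420 = 1677 min
1677 = 1·1440 + 237; 237 = 3·60 + 57 → 03:57, 2022-11-26 + 1 day = 2022-11-27
→ 2022-11-27 03:57 CAJ

2022-11-27 03:57 CAJ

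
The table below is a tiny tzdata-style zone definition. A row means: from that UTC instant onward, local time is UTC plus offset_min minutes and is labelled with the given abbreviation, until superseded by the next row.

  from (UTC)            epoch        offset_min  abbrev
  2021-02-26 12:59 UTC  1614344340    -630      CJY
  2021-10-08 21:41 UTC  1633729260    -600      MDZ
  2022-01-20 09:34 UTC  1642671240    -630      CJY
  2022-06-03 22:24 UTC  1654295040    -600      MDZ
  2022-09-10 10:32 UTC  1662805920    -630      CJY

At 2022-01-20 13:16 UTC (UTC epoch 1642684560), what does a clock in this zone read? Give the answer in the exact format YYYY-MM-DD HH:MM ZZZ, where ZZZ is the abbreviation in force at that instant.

Query: 2022-01-20 13:16 UTC
Rule 3/5 (CJY, -10:30): 2022-01-20 09:34 UTC ≤ query < 2022-06-03 22:24 UTC
13·60 + 16 - 630 = 166 min
166 = 0·1440 + 166; 166 = 2·60 + 46 → 02:46, same day
→ 2022-01-20 02:46 CJY

2022-01-20 02:46 CJY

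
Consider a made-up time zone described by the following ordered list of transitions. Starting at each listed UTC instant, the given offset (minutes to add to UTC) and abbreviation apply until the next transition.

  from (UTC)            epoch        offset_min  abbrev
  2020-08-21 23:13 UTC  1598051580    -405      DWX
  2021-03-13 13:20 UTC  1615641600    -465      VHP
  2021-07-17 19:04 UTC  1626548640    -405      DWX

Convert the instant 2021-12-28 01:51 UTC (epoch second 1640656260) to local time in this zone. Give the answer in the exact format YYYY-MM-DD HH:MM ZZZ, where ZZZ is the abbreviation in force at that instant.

2021-12-27 19:06 DWX

Query: 2021-12-28 01:51 UTC
Rule 3/3 (DWX, -06:45): 2021-07-17 19:04 UTC ≤ query < +∞
1·60 + 51 - 405 = -294 min
-294 = -1·1440 + 1146; 1146 = 19·60 + 6 → 19:06, 2021-12-28 - 1 day = 2021-12-27
→ 2021-12-27 19:06 DWX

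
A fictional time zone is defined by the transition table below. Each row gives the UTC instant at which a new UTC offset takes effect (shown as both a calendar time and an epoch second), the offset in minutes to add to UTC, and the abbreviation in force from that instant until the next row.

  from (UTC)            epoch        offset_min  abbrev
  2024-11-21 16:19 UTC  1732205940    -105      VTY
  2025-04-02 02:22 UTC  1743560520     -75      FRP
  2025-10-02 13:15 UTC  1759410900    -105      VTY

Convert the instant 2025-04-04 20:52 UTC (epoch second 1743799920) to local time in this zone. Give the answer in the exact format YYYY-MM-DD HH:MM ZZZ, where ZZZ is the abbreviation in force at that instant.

Query: 2025-04-04 20:52 UTC
Rule 2/3 (FRP, -01:15): 2025-04-02 02:22 UTC ≤ query < 2025-10-02 13:15 UTC
20·60 + 52 - 75 = 1177 min
1177 = 0·1440 + 1177; 1177 = 19·60 + 37 → 19:37, same day
→ 2025-04-04 19:37 FRP

2025-04-04 19:37 FRP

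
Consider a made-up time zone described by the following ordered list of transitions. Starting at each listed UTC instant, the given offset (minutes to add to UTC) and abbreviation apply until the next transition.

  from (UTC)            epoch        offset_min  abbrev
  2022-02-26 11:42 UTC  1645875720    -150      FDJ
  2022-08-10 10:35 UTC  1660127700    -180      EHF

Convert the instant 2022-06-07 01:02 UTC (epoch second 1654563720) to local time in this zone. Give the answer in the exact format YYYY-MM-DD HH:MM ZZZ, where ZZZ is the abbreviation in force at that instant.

Query: 2022-06-07 01:02 UTC
Rule 1/2 (FDJ, -02:30): 2022-02-26 11:42 UTC ≤ query < 2022-08-10 10:35 UTC
1·60 + 2 - 150 = -88 min
-88 = -1·1440 + 1352; 1352 = 22·60 + 32 → 22:32, 2022-06-07 - 1 day = 2022-06-06
→ 2022-06-06 22:32 FDJ

2022-06-06 22:32 FDJ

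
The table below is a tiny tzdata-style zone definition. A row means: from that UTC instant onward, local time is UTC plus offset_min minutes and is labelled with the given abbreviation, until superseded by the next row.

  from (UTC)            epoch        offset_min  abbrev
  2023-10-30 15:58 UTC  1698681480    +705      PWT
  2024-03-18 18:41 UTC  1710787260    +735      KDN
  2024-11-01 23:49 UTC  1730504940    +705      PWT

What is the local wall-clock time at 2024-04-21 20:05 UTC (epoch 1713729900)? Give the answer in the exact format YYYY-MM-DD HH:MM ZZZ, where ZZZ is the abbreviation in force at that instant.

2024-04-22 08:20 KDN

Query: 2024-04-21 20:05 UTC
Rule 2/3 (KDN, +12:15): 2024-03-18 18:41 UTC ≤ query < 2024-11-01 23:49 UTC
20·60 + 5 + 735 = 1940 min
1940 = 1·1440 + 500; 500 = 8·60 + 20 → 08:20, 2024-04-21 + 1 day = 2024-04-22
→ 2024-04-22 08:20 KDN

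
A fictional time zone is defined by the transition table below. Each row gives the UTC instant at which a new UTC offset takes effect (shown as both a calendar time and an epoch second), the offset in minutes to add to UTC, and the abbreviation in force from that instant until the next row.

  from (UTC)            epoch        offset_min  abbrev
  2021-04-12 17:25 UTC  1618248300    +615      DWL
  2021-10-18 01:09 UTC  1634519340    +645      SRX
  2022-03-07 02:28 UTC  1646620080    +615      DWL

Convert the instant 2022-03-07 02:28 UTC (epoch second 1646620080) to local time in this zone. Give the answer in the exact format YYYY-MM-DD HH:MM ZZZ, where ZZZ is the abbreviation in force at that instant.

2022-03-07 12:43 DWL

Query: 2022-03-07 02:28 UTC
Rule 3/3 (DWL, +10:15): 2022-03-07 02:28 UTC ≤ query < +∞
2·60 + 28 + 615 = 763 min
763 = 0·1440 + 763; 763 = 12·60 + 43 → 12:43, same day
→ 2022-03-07 12:43 DWL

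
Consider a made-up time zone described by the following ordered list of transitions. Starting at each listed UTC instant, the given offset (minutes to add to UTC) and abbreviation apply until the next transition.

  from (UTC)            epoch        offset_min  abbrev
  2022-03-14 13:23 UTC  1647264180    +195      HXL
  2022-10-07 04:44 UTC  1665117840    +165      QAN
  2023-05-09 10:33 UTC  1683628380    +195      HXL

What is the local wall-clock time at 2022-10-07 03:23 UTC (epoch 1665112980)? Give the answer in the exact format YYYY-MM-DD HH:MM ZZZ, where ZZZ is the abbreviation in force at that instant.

2022-10-07 06:38 HXL

Query: 2022-10-07 03:23 UTC
Rule 1/3 (HXL, +03:15): 2022-03-14 13:23 UTC ≤ query < 2022-10-07 04:44 UTC
3·60 + 23 + 195 = 398 min
398 = 0·1440 + 398; 398 = 6·60 + 38 → 06:38, same day
→ 2022-10-07 06:38 HXL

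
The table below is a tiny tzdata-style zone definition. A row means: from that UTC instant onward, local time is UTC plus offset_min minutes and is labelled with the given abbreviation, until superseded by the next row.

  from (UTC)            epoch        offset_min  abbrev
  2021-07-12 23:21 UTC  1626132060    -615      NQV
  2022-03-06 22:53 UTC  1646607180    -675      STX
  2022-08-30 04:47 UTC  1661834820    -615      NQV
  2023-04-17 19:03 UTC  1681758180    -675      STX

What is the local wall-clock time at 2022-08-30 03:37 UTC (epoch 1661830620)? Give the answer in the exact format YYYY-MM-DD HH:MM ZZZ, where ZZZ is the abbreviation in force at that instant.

Query: 2022-08-30 03:37 UTC
Rule 2/4 (STX, -11:15): 2022-03-06 22:53 UTC ≤ query < 2022-08-30 04:47 UTC
3·60 + 37 - 675 = -458 min
-458 = -1·1440 + 982; 982 = 16·60 + 22 → 16:22, 2022-08-30 - 1 day = 2022-08-29
→ 2022-08-29 16:22 STX

2022-08-29 16:22 STX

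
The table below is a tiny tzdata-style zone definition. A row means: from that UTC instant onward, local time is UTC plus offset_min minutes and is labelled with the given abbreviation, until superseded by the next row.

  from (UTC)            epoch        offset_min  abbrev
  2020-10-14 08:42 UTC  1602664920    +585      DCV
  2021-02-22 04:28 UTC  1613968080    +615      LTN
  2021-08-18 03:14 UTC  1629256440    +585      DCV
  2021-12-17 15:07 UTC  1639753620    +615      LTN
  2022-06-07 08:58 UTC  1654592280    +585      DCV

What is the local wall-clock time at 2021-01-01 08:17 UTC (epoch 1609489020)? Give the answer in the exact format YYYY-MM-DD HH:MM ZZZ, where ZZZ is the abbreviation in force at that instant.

Query: 2021-01-01 08:17 UTC
Rule 1/5 (DCV, +09:45): 2020-10-14 08:42 UTC ≤ query < 2021-02-22 04:28 UTC
8·60 + 17 + 585 = 1082 min
1082 = 0·1440 + 1082; 1082 = 18·60 + 2 → 18:02, same day
→ 2021-01-01 18:02 DCV

2021-01-01 18:02 DCV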